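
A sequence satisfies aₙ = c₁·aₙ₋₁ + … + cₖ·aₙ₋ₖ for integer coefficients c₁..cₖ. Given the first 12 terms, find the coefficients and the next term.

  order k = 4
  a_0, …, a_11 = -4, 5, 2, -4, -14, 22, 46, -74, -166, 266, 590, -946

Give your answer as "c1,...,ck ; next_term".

0,-3,0,2 ; -2102

  a_4 = 0·-4 + -3·2 + 0·5 + 2·-4 = -14
  a_5 = 0·-14 + -3·-4 + 0·2 + 2·5 = 22
  a_6 = 0·22 + -3·-14 + 0·-4 + 2·2 = 46
  a_7 = 0·46 + -3·22 + 0·-14 + 2·-4 = -74
  a_8 = 0·-74 + -3·46 + 0·22 + 2·-14 = -166
  a_9 = 0·-166 + -3·-74 + 0·46 + 2·22 = 266
  a_10 = 0·266 + -3·-166 + 0·-74 + 2·46 = 590
  a_11 = 0·590 + -3·266 + 0·-166 + 2·-74 = -946
  a_12 = 0·-946 + -3·590 + 0·266 + 2·-166 = -2102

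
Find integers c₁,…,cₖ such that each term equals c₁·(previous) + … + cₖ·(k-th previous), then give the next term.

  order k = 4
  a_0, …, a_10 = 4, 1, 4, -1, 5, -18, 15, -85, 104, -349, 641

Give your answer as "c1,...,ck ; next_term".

0,4,-3,-2 ; -1538

  a_4 = 0·-1 + 4·4 + -3·1 + -2·4 = 5
  a_5 = 0·5 + 4·-1 + -3·4 + -2·1 = -18
  a_6 = 0·-18 + 4·5 + -3·-1 + -2·4 = 15
  a_7 = 0·15 + 4·-18 + -3·5 + -2·-1 = -85
  a_8 = 0·-85 + 4·15 + -3·-18 + -2·5 = 104
  a_9 = 0·104 + 4·-85 + -3·15 + -2·-18 = -349
  a_10 = 0·-349 + 4·104 + -3·-85 + -2·15 = 641
  a_11 = 0·641 + 4·-349 + -3·104 + -2·-85 = -1538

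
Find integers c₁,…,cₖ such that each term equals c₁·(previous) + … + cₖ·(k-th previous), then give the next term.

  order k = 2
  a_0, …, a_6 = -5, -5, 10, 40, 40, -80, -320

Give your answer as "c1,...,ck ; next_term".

2,-4 ; -320

  a_2 = 2·-5 + -4·-5 = 10
  a_3 = 2·10 + -4·-5 = 40
  a_4 = 2·40 + -4·10 = 40
  a_5 = 2·40 + -4·40 = -80
  a_6 = 2·-80 + -4·40 = -320
  a_7 = 2·-320 + -4·-80 = -320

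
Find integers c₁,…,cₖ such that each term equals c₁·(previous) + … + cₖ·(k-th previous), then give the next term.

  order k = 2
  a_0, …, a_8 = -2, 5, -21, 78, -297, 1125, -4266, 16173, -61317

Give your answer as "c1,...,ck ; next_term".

-3,3 ; 232470

  a_2 = -3·5 + 3·-2 = -21
  a_3 = -3·-21 + 3·5 = 78
  a_4 = -3·78 + 3·-21 = -297
  a_5 = -3·-297 + 3·78 = 1125
  a_6 = -3·1125 + 3·-297 = -4266
  a_7 = -3·-4266 + 3·1125 = 16173
  a_8 = -3·16173 + 3·-4266 = -61317
  a_9 = -3·-61317 + 3·16173 = 232470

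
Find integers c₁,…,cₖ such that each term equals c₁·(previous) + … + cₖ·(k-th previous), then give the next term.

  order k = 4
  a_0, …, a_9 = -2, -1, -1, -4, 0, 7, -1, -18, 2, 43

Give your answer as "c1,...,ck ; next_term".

0,-2,0,1 ; -5

  a_4 = 0·-4 + -2·-1 + 0·-1 + 1·-2 = 0
  a_5 = 0·0 + -2·-4 + 0·-1 + 1·-1 = 7
  a_6 = 0·7 + -2·0 + 0·-4 + 1·-1 = -1
  a_7 = 0·-1 + -2·7 + 0·0 + 1·-4 = -18
  a_8 = 0·-18 + -2·-1 + 0·7 + 1·0 = 2
  a_9 = 0·2 + -2·-18 + 0·-1 + 1·7 = 43
  a_10 = 0·43 + -2·2 + 0·-18 + 1·-1 = -5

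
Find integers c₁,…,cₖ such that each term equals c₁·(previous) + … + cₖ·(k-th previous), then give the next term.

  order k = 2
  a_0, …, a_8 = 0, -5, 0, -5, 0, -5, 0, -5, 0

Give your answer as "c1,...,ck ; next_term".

0,1 ; -5

  a_2 = 0·-5 + 1·0 = 0
  a_3 = 0·0 + 1·-5 = -5
  a_4 = 0·-5 + 1·0 = 0
  a_5 = 0·0 + 1·-5 = -5
  a_6 = 0·-5 + 1·0 = 0
  a_7 = 0·0 + 1·-5 = -5
  a_8 = 0·-5 + 1·0 = 0
  a_9 = 0·0 + 1·-5 = -5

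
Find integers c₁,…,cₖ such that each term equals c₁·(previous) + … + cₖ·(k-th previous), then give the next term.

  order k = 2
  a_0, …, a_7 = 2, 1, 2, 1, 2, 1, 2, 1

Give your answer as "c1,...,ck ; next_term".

0,1 ; 2

  a_2 = 0·1 + 1·2 = 2
  a_3 = 0·2 + 1·1 = 1
  a_4 = 0·1 + 1·2 = 2
  a_5 = 0·2 + 1·1 = 1
  a_6 = 0·1 + 1·2 = 2
  a_7 = 0·2 + 1·1 = 1
  a_8 = 0·1 + 1·2 = 2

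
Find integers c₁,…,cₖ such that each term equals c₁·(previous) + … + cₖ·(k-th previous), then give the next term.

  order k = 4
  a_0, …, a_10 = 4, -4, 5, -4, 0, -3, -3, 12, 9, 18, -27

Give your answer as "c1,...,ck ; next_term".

0,0,-3,-3 ; -63

  a_4 = 0·-4 + 0·5 + -3·-4 + -3·4 = 0
  a_5 = 0·0 + 0·-4 + -3·5 + -3·-4 = -3
  a_6 = 0·-3 + 0·0 + -3·-4 + -3·5 = -3
  a_7 = 0·-3 + 0·-3 + -3·0 + -3·-4 = 12
  a_8 = 0·12 + 0·-3 + -3·-3 + -3·0 = 9
  a_9 = 0·9 + 0·12 + -3·-3 + -3·-3 = 18
  a_10 = 0·18 + 0·9 + -3·12 + -3·-3 = -27
  a_11 = 0·-27 + 0·18 + -3·9 + -3·12 = -63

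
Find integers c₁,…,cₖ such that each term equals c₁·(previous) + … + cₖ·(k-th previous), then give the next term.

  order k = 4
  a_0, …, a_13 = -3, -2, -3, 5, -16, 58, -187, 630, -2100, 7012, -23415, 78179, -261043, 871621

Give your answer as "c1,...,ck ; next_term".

  a_4 = -3·5 + 2·-3 + 2·-2 + -3·-3 = -16
  a_5 = -3·-16 + 2·5 + 2·-3 + -3·-2 = 58
  a_6 = -3·58 + 2·-16 + 2·5 + -3·-3 = -187
  a_7 = -3·-187 + 2·58 + 2·-16 + -3·5 = 630
  a_8 = -3·630 + 2·-187 + 2·58 + -3·-16 = -2100
  a_9 = -3·-2100 + 2·630 + 2·-187 + -3·58 = 7012
  a_10 = -3·7012 + 2·-2100 + 2·630 + -3·-187 = -23415
  a_11 = -3·-23415 + 2·7012 + 2·-2100 + -3·630 = 78179
  a_12 = -3·78179 + 2·-23415 + 2·7012 + -3·-2100 = -261043
  a_13 = -3·-261043 + 2·78179 + 2·-23415 + -3·7012 = 871621
  a_14 = -3·871621 + 2·-261043 + 2·78179 + -3·-23415 = -2910346

-3,2,2,-3 ; -2910346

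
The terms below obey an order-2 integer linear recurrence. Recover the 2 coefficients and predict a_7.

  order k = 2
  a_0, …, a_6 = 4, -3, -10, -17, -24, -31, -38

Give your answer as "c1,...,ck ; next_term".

2,-1 ; -45

  a_2 = 2·-3 + -1·4 = -10
  a_3 = 2·-10 + -1·-3 = -17
  a_4 = 2·-17 + -1·-10 = -24
  a_5 = 2·-24 + -1·-17 = -31
  a_6 = 2·-31 + -1·-24 = -38
  a_7 = 2·-38 + -1·-31 = -45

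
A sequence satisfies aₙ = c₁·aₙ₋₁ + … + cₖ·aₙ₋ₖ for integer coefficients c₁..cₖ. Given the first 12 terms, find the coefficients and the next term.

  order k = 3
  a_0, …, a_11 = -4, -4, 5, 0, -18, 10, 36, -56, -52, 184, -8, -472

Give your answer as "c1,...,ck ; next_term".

0,-2,2 ; 384

  a_3 = 0·5 + -2·-4 + 2·-4 = 0
  a_4 = 0·0 + -2·5 + 2·-4 = -18
  a_5 = 0·-18 + -2·0 + 2·5 = 10
  a_6 = 0·10 + -2·-18 + 2·0 = 36
  a_7 = 0·36 + -2·10 + 2·-18 = -56
  a_8 = 0·-56 + -2·36 + 2·10 = -52
  a_9 = 0·-52 + -2·-56 + 2·36 = 184
  a_10 = 0·184 + -2·-52 + 2·-56 = -8
  a_11 = 0·-8 + -2·184 + 2·-52 = -472
  a_12 = 0·-472 + -2·-8 + 2·184 = 384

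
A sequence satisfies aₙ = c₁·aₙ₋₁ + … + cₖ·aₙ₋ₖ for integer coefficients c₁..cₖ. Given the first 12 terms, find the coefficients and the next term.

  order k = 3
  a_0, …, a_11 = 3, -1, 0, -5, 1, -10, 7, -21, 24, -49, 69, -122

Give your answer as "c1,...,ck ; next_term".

  a_3 = 0·0 + 2·-1 + -1·3 = -5
  a_4 = 0·-5 + 2·0 + -1·-1 = 1
  a_5 = 0·1 + 2·-5 + -1·0 = -10
  a_6 = 0·-10 + 2·1 + -1·-5 = 7
  a_7 = 0·7 + 2·-10 + -1·1 = -21
  a_8 = 0·-21 + 2·7 + -1·-10 = 24
  a_9 = 0·24 + 2·-21 + -1·7 = -49
  a_10 = 0·-49 + 2·24 + -1·-21 = 69
  a_11 = 0·69 + 2·-49 + -1·24 = -122
  a_12 = 0·-122 + 2·69 + -1·-49 = 187

0,2,-1 ; 187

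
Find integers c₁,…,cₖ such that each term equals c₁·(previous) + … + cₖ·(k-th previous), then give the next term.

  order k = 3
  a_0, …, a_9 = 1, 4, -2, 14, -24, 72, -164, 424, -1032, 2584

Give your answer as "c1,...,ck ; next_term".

-2,2,2 ; -6384

  a_3 = -2·-2 + 2·4 + 2·1 = 14
  a_4 = -2·14 + 2·-2 + 2·4 = -24
  a_5 = -2·-24 + 2·14 + 2·-2 = 72
  a_6 = -2·72 + 2·-24 + 2·14 = -164
  a_7 = -2·-164 + 2·72 + 2·-24 = 424
  a_8 = -2·424 + 2·-164 + 2·72 = -1032
  a_9 = -2·-1032 + 2·424 + 2·-164 = 2584
  a_10 = -2·2584 + 2·-1032 + 2·424 = -6384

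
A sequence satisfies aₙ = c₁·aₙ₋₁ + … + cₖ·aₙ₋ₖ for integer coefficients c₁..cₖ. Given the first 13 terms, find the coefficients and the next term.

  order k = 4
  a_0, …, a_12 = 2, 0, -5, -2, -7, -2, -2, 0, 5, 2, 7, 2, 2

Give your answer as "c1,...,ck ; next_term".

0,1,0,-1 ; 0

  a_4 = 0·-2 + 1·-5 + 0·0 + -1·2 = -7
  a_5 = 0·-7 + 1·-2 + 0·-5 + -1·0 = -2
  a_6 = 0·-2 + 1·-7 + 0·-2 + -1·-5 = -2
  a_7 = 0·-2 + 1·-2 + 0·-7 + -1·-2 = 0
  a_8 = 0·0 + 1·-2 + 0·-2 + -1·-7 = 5
  a_9 = 0·5 + 1·0 + 0·-2 + -1·-2 = 2
  a_10 = 0·2 + 1·5 + 0·0 + -1·-2 = 7
  a_11 = 0·7 + 1·2 + 0·5 + -1·0 = 2
  a_12 = 0·2 + 1·7 + 0·2 + -1·5 = 2
  a_13 = 0·2 + 1·2 + 0·7 + -1·2 = 0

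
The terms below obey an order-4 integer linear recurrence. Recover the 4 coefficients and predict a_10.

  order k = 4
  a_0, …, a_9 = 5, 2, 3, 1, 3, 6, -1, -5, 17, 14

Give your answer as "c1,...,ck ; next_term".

0,-2,2,1 ; -45

  a_4 = 0·1 + -2·3 + 2·2 + 1·5 = 3
  a_5 = 0·3 + -2·1 + 2·3 + 1·2 = 6
  a_6 = 0·6 + -2·3 + 2·1 + 1·3 = -1
  a_7 = 0·-1 + -2·6 + 2·3 + 1·1 = -5
  a_8 = 0·-5 + -2·-1 + 2·6 + 1·3 = 17
  a_9 = 0·17 + -2·-5 + 2·-1 + 1·6 = 14
  a_10 = 0·14 + -2·17 + 2·-5 + 1·-1 = -45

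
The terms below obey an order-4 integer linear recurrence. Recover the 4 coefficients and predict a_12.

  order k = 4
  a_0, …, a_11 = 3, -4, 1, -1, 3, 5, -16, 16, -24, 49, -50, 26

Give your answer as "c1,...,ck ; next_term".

  a_4 = -2·-1 + -2·1 + -3·-4 + -3·3 = 3
  a_5 = -2·3 + -2·-1 + -3·1 + -3·-4 = 5
  a_6 = -2·5 + -2·3 + -3·-1 + -3·1 = -16
  a_7 = -2·-16 + -2·5 + -3·3 + -3·-1 = 16
  a_8 = -2·16 + -2·-16 + -3·5 + -3·3 = -24
  a_9 = -2·-24 + -2·16 + -3·-16 + -3·5 = 49
  a_10 = -2·49 + -2·-24 + -3·16 + -3·-16 = -50
  a_11 = -2·-50 + -2·49 + -3·-24 + -3·16 = 26
  a_12 = -2·26 + -2·-50 + -3·49 + -3·-24 = -27

-2,-2,-3,-3 ; -27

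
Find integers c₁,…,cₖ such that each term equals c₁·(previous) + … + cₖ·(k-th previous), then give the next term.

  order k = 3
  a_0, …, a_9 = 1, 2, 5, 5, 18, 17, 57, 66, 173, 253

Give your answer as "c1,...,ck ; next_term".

-1,3,4 ; 530

  a_3 = -1·5 + 3·2 + 4·1 = 5
  a_4 = -1·5 + 3·5 + 4·2 = 18
  a_5 = -1·18 + 3·5 + 4·5 = 17
  a_6 = -1·17 + 3·18 + 4·5 = 57
  a_7 = -1·57 + 3·17 + 4·18 = 66
  a_8 = -1·66 + 3·57 + 4·17 = 173
  a_9 = -1·173 + 3·66 + 4·57 = 253
  a_10 = -1·253 + 3·173 + 4·66 = 530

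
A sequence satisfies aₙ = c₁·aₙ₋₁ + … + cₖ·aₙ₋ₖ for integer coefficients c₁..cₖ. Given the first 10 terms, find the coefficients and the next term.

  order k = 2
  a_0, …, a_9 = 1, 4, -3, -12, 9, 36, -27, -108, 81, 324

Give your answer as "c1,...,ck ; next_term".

  a_2 = 0·4 + -3·1 = -3
  a_3 = 0·-3 + -3·4 = -12
  a_4 = 0·-12 + -3·-3 = 9
  a_5 = 0·9 + -3·-12 = 36
  a_6 = 0·36 + -3·9 = -27
  a_7 = 0·-27 + -3·36 = -108
  a_8 = 0·-108 + -3·-27 = 81
  a_9 = 0·81 + -3·-108 = 324
  a_10 = 0·324 + -3·81 = -243

0,-3 ; -243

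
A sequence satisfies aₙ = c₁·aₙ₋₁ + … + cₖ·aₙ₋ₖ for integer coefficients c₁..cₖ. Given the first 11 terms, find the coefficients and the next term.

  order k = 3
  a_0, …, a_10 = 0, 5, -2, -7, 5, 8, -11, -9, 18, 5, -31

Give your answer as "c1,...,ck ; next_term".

  a_3 = 1·-2 + -1·5 + 2·0 = -7
  a_4 = 1·-7 + -1·-2 + 2·5 = 5
  a_5 = 1·5 + -1·-7 + 2·-2 = 8
  a_6 = 1·8 + -1·5 + 2·-7 = -11
  a_7 = 1·-11 + -1·8 + 2·5 = -9
  a_8 = 1·-9 + -1·-11 + 2·8 = 18
  a_9 = 1·18 + -1·-9 + 2·-11 = 5
  a_10 = 1·5 + -1·18 + 2·-9 = -31
  a_11 = 1·-31 + -1·5 + 2·18 = 0

1,-1,2 ; 0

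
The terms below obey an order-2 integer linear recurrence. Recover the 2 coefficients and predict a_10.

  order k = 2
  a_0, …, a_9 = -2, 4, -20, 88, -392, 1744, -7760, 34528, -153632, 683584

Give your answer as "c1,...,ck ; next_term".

  a_2 = -4·4 + 2·-2 = -20
  a_3 = -4·-20 + 2·4 = 88
  a_4 = -4·88 + 2·-20 = -392
  a_5 = -4·-392 + 2·88 = 1744
  a_6 = -4·1744 + 2·-392 = -7760
  a_7 = -4·-7760 + 2·1744 = 34528
  a_8 = -4·34528 + 2·-7760 = -153632
  a_9 = -4·-153632 + 2·34528 = 683584
  a_10 = -4·683584 + 2·-153632 = -3041600

-4,2 ; -3041600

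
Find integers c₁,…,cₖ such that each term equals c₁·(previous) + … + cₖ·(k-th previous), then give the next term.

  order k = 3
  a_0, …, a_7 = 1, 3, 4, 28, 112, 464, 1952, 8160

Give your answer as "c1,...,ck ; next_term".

3,4,4 ; 34144

  a_3 = 3·4 + 4·3 + 4·1 = 28
  a_4 = 3·28 + 4·4 + 4·3 = 112
  a_5 = 3·112 + 4·28 + 4·4 = 464
  a_6 = 3·464 + 4·112 + 4·28 = 1952
  a_7 = 3·1952 + 4·464 + 4·112 = 8160
  a_8 = 3·8160 + 4·1952 + 4·464 = 34144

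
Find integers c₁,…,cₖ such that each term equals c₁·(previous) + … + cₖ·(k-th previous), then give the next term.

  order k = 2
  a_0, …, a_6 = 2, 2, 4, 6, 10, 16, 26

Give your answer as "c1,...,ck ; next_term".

  a_2 = 1·2 + 1·2 = 4
  a_3 = 1·4 + 1·2 = 6
  a_4 = 1·6 + 1·4 = 10
  a_5 = 1·10 + 1·6 = 16
  a_6 = 1·16 + 1·10 = 26
  a_7 = 1·26 + 1·16 = 42

1,1 ; 42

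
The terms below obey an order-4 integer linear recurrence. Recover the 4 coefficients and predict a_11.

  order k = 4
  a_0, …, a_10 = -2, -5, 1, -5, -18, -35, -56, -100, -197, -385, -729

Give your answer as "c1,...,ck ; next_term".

2,-1,1,1 ; -1370

  a_4 = 2·-5 + -1·1 + 1·-5 + 1·-2 = -18
  a_5 = 2·-18 + -1·-5 + 1·1 + 1·-5 = -35
  a_6 = 2·-35 + -1·-18 + 1·-5 + 1·1 = -56
  a_7 = 2·-56 + -1·-35 + 1·-18 + 1·-5 = -100
  a_8 = 2·-100 + -1·-56 + 1·-35 + 1·-18 = -197
  a_9 = 2·-197 + -1·-100 + 1·-56 + 1·-35 = -385
  a_10 = 2·-385 + -1·-197 + 1·-100 + 1·-56 = -729
  a_11 = 2·-729 + -1·-385 + 1·-197 + 1·-100 = -1370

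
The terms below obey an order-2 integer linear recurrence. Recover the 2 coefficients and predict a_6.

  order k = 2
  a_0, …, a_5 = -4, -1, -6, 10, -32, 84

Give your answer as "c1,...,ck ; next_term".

  a_2 = -2·-1 + 2·-4 = -6
  a_3 = -2·-6 + 2·-1 = 10
  a_4 = -2·10 + 2·-6 = -32
  a_5 = -2·-32 + 2·10 = 84
  a_6 = -2·84 + 2·-32 = -232

-2,2 ; -232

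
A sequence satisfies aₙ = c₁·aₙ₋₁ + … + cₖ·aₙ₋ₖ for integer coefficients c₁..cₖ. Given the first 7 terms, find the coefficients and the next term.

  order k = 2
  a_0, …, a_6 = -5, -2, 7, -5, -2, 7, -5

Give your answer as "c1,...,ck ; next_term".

  a_2 = -1·-2 + -1·-5 = 7
  a_3 = -1·7 + -1·-2 = -5
  a_4 = -1·-5 + -1·7 = -2
  a_5 = -1·-2 + -1·-5 = 7
  a_6 = -1·7 + -1·-2 = -5
  a_7 = -1·-5 + -1·7 = -2

-1,-1 ; -2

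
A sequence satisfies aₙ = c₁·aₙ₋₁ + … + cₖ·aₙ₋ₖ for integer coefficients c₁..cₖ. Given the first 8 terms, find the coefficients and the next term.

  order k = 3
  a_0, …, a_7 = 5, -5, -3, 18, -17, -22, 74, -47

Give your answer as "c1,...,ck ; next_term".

-1,-2,1 ; -123

  a_3 = -1·-3 + -2·-5 + 1·5 = 18
  a_4 = -1·18 + -2·-3 + 1·-5 = -17
  a_5 = -1·-17 + -2·18 + 1·-3 = -22
  a_6 = -1·-22 + -2·-17 + 1·18 = 74
  a_7 = -1·74 + -2·-22 + 1·-17 = -47
  a_8 = -1·-47 + -2·74 + 1·-22 = -123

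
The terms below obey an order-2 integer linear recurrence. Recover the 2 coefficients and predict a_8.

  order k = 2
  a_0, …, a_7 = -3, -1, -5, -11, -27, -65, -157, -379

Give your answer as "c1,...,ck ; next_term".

  a_2 = 2·-1 + 1·-3 = -5
  a_3 = 2·-5 + 1·-1 = -11
  a_4 = 2·-11 + 1·-5 = -27
  a_5 = 2·-27 + 1·-11 = -65
  a_6 = 2·-65 + 1·-27 = -157
  a_7 = 2·-157 + 1·-65 = -379
  a_8 = 2·-379 + 1·-157 = -915

2,1 ; -915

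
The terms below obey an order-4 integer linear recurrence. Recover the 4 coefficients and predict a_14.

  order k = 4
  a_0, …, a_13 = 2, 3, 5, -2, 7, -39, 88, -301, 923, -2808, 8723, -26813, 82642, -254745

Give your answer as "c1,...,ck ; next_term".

  a_4 = -2·-2 + 3·5 + -2·3 + -3·2 = 7
  a_5 = -2·7 + 3·-2 + -2·5 + -3·3 = -39
  a_6 = -2·-39 + 3·7 + -2·-2 + -3·5 = 88
  a_7 = -2·88 + 3·-39 + -2·7 + -3·-2 = -301
  a_8 = -2·-301 + 3·88 + -2·-39 + -3·7 = 923
  a_9 = -2·923 + 3·-301 + -2·88 + -3·-39 = -2808
  a_10 = -2·-2808 + 3·923 + -2·-301 + -3·88 = 8723
  a_11 = -2·8723 + 3·-2808 + -2·923 + -3·-301 = -26813
  a_12 = -2·-26813 + 3·8723 + -2·-2808 + -3·923 = 82642
  a_13 = -2·82642 + 3·-26813 + -2·8723 + -3·-2808 = -254745
  a_14 = -2·-254745 + 3·82642 + -2·-26813 + -3·8723 = 784873

-2,3,-2,-3 ; 784873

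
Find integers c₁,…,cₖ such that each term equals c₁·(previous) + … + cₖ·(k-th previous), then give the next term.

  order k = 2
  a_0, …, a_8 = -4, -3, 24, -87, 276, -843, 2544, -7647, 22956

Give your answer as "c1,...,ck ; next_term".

-4,-3 ; -68883

  a_2 = -4·-3 + -3·-4 = 24
  a_3 = -4·24 + -3·-3 = -87
  a_4 = -4·-87 + -3·24 = 276
  a_5 = -4·276 + -3·-87 = -843
  a_6 = -4·-843 + -3·276 = 2544
  a_7 = -4·2544 + -3·-843 = -7647
  a_8 = -4·-7647 + -3·2544 = 22956
  a_9 = -4·22956 + -3·-7647 = -68883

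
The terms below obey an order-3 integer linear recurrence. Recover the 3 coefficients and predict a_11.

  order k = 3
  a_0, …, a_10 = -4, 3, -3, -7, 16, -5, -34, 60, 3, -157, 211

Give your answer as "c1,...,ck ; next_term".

  a_3 = -1·-3 + -2·3 + 1·-4 = -7
  a_4 = -1·-7 + -2·-3 + 1·3 = 16
  a_5 = -1·16 + -2·-7 + 1·-3 = -5
  a_6 = -1·-5 + -2·16 + 1·-7 = -34
  a_7 = -1·-34 + -2·-5 + 1·16 = 60
  a_8 = -1·60 + -2·-34 + 1·-5 = 3
  a_9 = -1·3 + -2·60 + 1·-34 = -157
  a_10 = -1·-157 + -2·3 + 1·60 = 211
  a_11 = -1·211 + -2·-157 + 1·3 = 106

-1,-2,1 ; 106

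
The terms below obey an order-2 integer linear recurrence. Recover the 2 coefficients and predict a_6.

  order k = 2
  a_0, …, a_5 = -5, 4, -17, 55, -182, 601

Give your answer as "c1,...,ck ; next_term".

  a_2 = -3·4 + 1·-5 = -17
  a_3 = -3·-17 + 1·4 = 55
  a_4 = -3·55 + 1·-17 = -182
  a_5 = -3·-182 + 1·55 = 601
  a_6 = -3·601 + 1·-182 = -1985

-3,1 ; -1985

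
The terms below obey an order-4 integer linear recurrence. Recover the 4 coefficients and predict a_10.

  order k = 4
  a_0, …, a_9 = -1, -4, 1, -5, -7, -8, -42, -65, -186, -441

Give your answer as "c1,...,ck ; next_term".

  a_4 = 1·-5 + 3·1 + 2·-4 + -3·-1 = -7
  a_5 = 1·-7 + 3·-5 + 2·1 + -3·-4 = -8
  a_6 = 1·-8 + 3·-7 + 2·-5 + -3·1 = -42
  a_7 = 1·-42 + 3·-8 + 2·-7 + -3·-5 = -65
  a_8 = 1·-65 + 3·-42 + 2·-8 + -3·-7 = -186
  a_9 = 1·-186 + 3·-65 + 2·-42 + -3·-8 = -441
  a_10 = 1·-441 + 3·-186 + 2·-65 + -3·-42 = -1003

1,3,2,-3 ; -1003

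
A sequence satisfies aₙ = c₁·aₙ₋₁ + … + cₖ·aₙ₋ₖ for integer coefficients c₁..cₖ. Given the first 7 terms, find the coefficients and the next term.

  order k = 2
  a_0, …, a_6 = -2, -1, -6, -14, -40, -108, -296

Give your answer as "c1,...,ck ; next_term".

  a_2 = 2·-1 + 2·-2 = -6
  a_3 = 2·-6 + 2·-1 = -14
  a_4 = 2·-14 + 2·-6 = -40
  a_5 = 2·-40 + 2·-14 = -108
  a_6 = 2·-108 + 2·-40 = -296
  a_7 = 2·-296 + 2·-108 = -808

2,2 ; -808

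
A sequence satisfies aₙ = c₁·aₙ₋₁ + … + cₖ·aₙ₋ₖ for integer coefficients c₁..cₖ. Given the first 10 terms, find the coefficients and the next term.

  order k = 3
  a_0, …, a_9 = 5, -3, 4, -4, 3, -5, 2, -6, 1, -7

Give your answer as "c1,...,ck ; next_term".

  a_3 = 1·4 + 1·-3 + -1·5 = -4
  a_4 = 1·-4 + 1·4 + -1·-3 = 3
  a_5 = 1·3 + 1·-4 + -1·4 = -5
  a_6 = 1·-5 + 1·3 + -1·-4 = 2
  a_7 = 1·2 + 1·-5 + -1·3 = -6
  a_8 = 1·-6 + 1·2 + -1·-5 = 1
  a_9 = 1·1 + 1·-6 + -1·2 = -7
  a_10 = 1·-7 + 1·1 + -1·-6 = 0

1,1,-1 ; 0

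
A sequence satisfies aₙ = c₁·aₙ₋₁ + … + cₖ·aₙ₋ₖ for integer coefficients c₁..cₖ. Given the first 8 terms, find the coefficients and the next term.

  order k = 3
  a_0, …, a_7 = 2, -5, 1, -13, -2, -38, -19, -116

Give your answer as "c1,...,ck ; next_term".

0,3,1 ; -95

  a_3 = 0·1 + 3·-5 + 1·2 = -13
  a_4 = 0·-13 + 3·1 + 1·-5 = -2
  a_5 = 0·-2 + 3·-13 + 1·1 = -38
  a_6 = 0·-38 + 3·-2 + 1·-13 = -19
  a_7 = 0·-19 + 3·-38 + 1·-2 = -116
  a_8 = 0·-116 + 3·-19 + 1·-38 = -95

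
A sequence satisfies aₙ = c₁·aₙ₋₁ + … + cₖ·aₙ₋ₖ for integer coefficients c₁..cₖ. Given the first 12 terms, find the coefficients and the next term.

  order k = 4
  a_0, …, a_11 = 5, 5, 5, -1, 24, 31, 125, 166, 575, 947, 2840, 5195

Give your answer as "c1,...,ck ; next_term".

1,3,-2,4 ; 14121

  a_4 = 1·-1 + 3·5 + -2·5 + 4·5 = 24
  a_5 = 1·24 + 3·-1 + -2·5 + 4·5 = 31
  a_6 = 1·31 + 3·24 + -2·-1 + 4·5 = 125
  a_7 = 1·125 + 3·31 + -2·24 + 4·-1 = 166
  a_8 = 1·166 + 3·125 + -2·31 + 4·24 = 575
  a_9 = 1·575 + 3·166 + -2·125 + 4·31 = 947
  a_10 = 1·947 + 3·575 + -2·166 + 4·125 = 2840
  a_11 = 1·2840 + 3·947 + -2·575 + 4·166 = 5195
  a_12 = 1·5195 + 3·2840 + -2·947 + 4·575 = 14121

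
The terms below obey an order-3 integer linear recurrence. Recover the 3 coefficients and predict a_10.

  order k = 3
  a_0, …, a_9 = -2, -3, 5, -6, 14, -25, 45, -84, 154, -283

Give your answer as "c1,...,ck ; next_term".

-1,1,-1 ; 521

  a_3 = -1·5 + 1·-3 + -1·-2 = -6
  a_4 = -1·-6 + 1·5 + -1·-3 = 14
  a_5 = -1·14 + 1·-6 + -1·5 = -25
  a_6 = -1·-25 + 1·14 + -1·-6 = 45
  a_7 = -1·45 + 1·-25 + -1·14 = -84
  a_8 = -1·-84 + 1·45 + -1·-25 = 154
  a_9 = -1·154 + 1·-84 + -1·45 = -283
  a_10 = -1·-283 + 1·154 + -1·-84 = 521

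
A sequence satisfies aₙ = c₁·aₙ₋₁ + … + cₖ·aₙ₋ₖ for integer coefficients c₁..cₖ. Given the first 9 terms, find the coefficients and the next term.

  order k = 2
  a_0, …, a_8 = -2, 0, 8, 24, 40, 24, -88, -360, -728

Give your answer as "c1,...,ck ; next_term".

  a_2 = 3·0 + -4·-2 = 8
  a_3 = 3·8 + -4·0 = 24
  a_4 = 3·24 + -4·8 = 40
  a_5 = 3·40 + -4·24 = 24
  a_6 = 3·24 + -4·40 = -88
  a_7 = 3·-88 + -4·24 = -360
  a_8 = 3·-360 + -4·-88 = -728
  a_9 = 3·-728 + -4·-360 = -744

3,-4 ; -744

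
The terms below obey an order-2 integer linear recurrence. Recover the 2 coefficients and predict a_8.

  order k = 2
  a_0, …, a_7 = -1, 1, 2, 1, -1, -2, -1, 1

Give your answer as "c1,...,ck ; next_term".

1,-1 ; 2

  a_2 = 1·1 + -1·-1 = 2
  a_3 = 1·2 + -1·1 = 1
  a_4 = 1·1 + -1·2 = -1
  a_5 = 1·-1 + -1·1 = -2
  a_6 = 1·-2 + -1·-1 = -1
  a_7 = 1·-1 + -1·-2 = 1
  a_8 = 1·1 + -1·-1 = 2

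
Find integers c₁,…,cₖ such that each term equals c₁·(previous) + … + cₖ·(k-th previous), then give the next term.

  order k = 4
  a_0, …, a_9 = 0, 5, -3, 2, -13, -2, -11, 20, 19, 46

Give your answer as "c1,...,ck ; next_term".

0,1,-2,-2 ; 1

  a_4 = 0·2 + 1·-3 + -2·5 + -2·0 = -13
  a_5 = 0·-13 + 1·2 + -2·-3 + -2·5 = -2
  a_6 = 0·-2 + 1·-13 + -2·2 + -2·-3 = -11
  a_7 = 0·-11 + 1·-2 + -2·-13 + -2·2 = 20
  a_8 = 0·20 + 1·-11 + -2·-2 + -2·-13 = 19
  a_9 = 0·19 + 1·20 + -2·-11 + -2·-2 = 46
  a_10 = 0·46 + 1·19 + -2·20 + -2·-11 = 1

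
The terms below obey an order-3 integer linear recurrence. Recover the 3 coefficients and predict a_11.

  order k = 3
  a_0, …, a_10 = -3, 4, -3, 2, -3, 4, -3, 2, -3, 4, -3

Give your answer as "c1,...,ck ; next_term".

  a_3 = -1·-3 + -1·4 + -1·-3 = 2
  a_4 = -1·2 + -1·-3 + -1·4 = -3
  a_5 = -1·-3 + -1·2 + -1·-3 = 4
  a_6 = -1·4 + -1·-3 + -1·2 = -3
  a_7 = -1·-3 + -1·4 + -1·-3 = 2
  a_8 = -1·2 + -1·-3 + -1·4 = -3
  a_9 = -1·-3 + -1·2 + -1·-3 = 4
  a_10 = -1·4 + -1·-3 + -1·2 = -3
  a_11 = -1·-3 + -1·4 + -1·-3 = 2

-1,-1,-1 ; 2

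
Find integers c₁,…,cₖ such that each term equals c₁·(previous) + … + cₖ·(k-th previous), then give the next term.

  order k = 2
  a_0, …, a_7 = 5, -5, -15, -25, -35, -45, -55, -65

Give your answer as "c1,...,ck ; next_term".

2,-1 ; -75

  a_2 = 2·-5 + -1·5 = -15
  a_3 = 2·-15 + -1·-5 = -25
  a_4 = 2·-25 + -1·-15 = -35
  a_5 = 2·-35 + -1·-25 = -45
  a_6 = 2·-45 + -1·-35 = -55
  a_7 = 2·-55 + -1·-45 = -65
  a_8 = 2·-65 + -1·-55 = -75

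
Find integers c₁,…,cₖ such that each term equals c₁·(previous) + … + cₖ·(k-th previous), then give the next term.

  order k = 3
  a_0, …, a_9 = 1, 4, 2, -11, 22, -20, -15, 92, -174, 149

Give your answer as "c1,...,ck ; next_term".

  a_3 = -2·2 + -2·4 + 1·1 = -11
  a_4 = -2·-11 + -2·2 + 1·4 = 22
  a_5 = -2·22 + -2·-11 + 1·2 = -20
  a_6 = -2·-20 + -2·22 + 1·-11 = -15
  a_7 = -2·-15 + -2·-20 + 1·22 = 92
  a_8 = -2·92 + -2·-15 + 1·-20 = -174
  a_9 = -2·-174 + -2·92 + 1·-15 = 149
  a_10 = -2·149 + -2·-174 + 1·92 = 142

-2,-2,1 ; 142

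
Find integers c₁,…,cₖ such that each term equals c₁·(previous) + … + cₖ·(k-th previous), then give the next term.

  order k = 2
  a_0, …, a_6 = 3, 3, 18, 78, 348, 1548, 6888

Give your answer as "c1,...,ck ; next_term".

  a_2 = 4·3 + 2·3 = 18
  a_3 = 4·18 + 2·3 = 78
  a_4 = 4·78 + 2·18 = 348
  a_5 = 4·348 + 2·78 = 1548
  a_6 = 4·1548 + 2·348 = 6888
  a_7 = 4·6888 + 2·1548 = 30648

4,2 ; 30648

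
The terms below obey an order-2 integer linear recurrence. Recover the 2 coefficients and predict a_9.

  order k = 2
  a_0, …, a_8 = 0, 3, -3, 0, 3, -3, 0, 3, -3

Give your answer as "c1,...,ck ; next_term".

  a_2 = -1·3 + -1·0 = -3
  a_3 = -1·-3 + -1·3 = 0
  a_4 = -1·0 + -1·-3 = 3
  a_5 = -1·3 + -1·0 = -3
  a_6 = -1·-3 + -1·3 = 0
  a_7 = -1·0 + -1·-3 = 3
  a_8 = -1·3 + -1·0 = -3
  a_9 = -1·-3 + -1·3 = 0

-1,-1 ; 0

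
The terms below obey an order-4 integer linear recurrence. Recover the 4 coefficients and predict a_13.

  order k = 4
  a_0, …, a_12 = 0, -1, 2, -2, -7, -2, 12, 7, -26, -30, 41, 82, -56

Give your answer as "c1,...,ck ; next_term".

  a_4 = 1·-2 + -2·2 + 1·-1 + 1·0 = -7
  a_5 = 1·-7 + -2·-2 + 1·2 + 1·-1 = -2
  a_6 = 1·-2 + -2·-7 + 1·-2 + 1·2 = 12
  a_7 = 1·12 + -2·-2 + 1·-7 + 1·-2 = 7
  a_8 = 1·7 + -2·12 + 1·-2 + 1·-7 = -26
  a_9 = 1·-26 + -2·7 + 1·12 + 1·-2 = -30
  a_10 = 1·-30 + -2·-26 + 1·7 + 1·12 = 41
  a_11 = 1·41 + -2·-30 + 1·-26 + 1·7 = 82
  a_12 = 1·82 + -2·41 + 1·-30 + 1·-26 = -56
  a_13 = 1·-56 + -2·82 + 1·41 + 1·-30 = -209

1,-2,1,1 ; -209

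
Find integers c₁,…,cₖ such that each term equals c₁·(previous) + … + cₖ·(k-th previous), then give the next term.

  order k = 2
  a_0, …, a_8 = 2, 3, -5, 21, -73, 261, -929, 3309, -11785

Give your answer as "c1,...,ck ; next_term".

  a_2 = -3·3 + 2·2 = -5
  a_3 = -3·-5 + 2·3 = 21
  a_4 = -3·21 + 2·-5 = -73
  a_5 = -3·-73 + 2·21 = 261
  a_6 = -3·261 + 2·-73 = -929
  a_7 = -3·-929 + 2·261 = 3309
  a_8 = -3·3309 + 2·-929 = -11785
  a_9 = -3·-11785 + 2·3309 = 41973

-3,2 ; 41973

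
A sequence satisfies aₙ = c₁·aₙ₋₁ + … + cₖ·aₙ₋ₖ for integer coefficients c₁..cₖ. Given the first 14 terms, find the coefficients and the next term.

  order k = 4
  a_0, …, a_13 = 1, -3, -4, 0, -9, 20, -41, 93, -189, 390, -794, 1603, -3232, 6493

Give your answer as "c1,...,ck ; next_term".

-2,1,1,-2 ; -13027

  a_4 = -2·0 + 1·-4 + 1·-3 + -2·1 = -9
  a_5 = -2·-9 + 1·0 + 1·-4 + -2·-3 = 20
  a_6 = -2·20 + 1·-9 + 1·0 + -2·-4 = -41
  a_7 = -2·-41 + 1·20 + 1·-9 + -2·0 = 93
  a_8 = -2·93 + 1·-41 + 1·20 + -2·-9 = -189
  a_9 = -2·-189 + 1·93 + 1·-41 + -2·20 = 390
  a_10 = -2·390 + 1·-189 + 1·93 + -2·-41 = -794
  a_11 = -2·-794 + 1·390 + 1·-189 + -2·93 = 1603
  a_12 = -2·1603 + 1·-794 + 1·390 + -2·-189 = -3232
  a_13 = -2·-3232 + 1·1603 + 1·-794 + -2·390 = 6493
  a_14 = -2·6493 + 1·-3232 + 1·1603 + -2·-794 = -13027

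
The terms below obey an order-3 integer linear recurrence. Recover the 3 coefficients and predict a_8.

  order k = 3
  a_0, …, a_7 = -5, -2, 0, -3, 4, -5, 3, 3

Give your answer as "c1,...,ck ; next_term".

-2,-1,1 ; -14

  a_3 = -2·0 + -1·-2 + 1·-5 = -3
  a_4 = -2·-3 + -1·0 + 1·-2 = 4
  a_5 = -2·4 + -1·-3 + 1·0 = -5
  a_6 = -2·-5 + -1·4 + 1·-3 = 3
  a_7 = -2·3 + -1·-5 + 1·4 = 3
  a_8 = -2·3 + -1·3 + 1·-5 = -14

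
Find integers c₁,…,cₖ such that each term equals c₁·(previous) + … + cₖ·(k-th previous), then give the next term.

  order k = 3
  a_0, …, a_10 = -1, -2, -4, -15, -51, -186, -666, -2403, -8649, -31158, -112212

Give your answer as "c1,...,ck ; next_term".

  a_3 = 3·-4 + 3·-2 + -3·-1 = -15
  a_4 = 3·-15 + 3·-4 + -3·-2 = -51
  a_5 = 3·-51 + 3·-15 + -3·-4 = -186
  a_6 = 3·-186 + 3·-51 + -3·-15 = -666
  a_7 = 3·-666 + 3·-186 + -3·-51 = -2403
  a_8 = 3·-2403 + 3·-666 + -3·-186 = -8649
  a_9 = 3·-8649 + 3·-2403 + -3·-666 = -31158
  a_10 = 3·-31158 + 3·-8649 + -3·-2403 = -112212
  a_11 = 3·-112212 + 3·-31158 + -3·-8649 = -404163

3,3,-3 ; -404163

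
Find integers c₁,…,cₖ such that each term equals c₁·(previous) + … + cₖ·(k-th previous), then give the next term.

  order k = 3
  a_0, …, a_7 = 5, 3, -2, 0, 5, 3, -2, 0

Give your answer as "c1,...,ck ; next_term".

  a_3 = 1·-2 + -1·3 + 1·5 = 0
  a_4 = 1·0 + -1·-2 + 1·3 = 5
  a_5 = 1·5 + -1·0 + 1·-2 = 3
  a_6 = 1·3 + -1·5 + 1·0 = -2
  a_7 = 1·-2 + -1·3 + 1·5 = 0
  a_8 = 1·0 + -1·-2 + 1·3 = 5

1,-1,1 ; 5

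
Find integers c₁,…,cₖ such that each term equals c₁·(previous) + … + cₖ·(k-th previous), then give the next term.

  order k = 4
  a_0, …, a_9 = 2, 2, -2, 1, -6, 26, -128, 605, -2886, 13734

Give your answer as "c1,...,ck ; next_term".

-4,4,2,1 ; -65398

  a_4 = -4·1 + 4·-2 + 2·2 + 1·2 = -6
  a_5 = -4·-6 + 4·1 + 2·-2 + 1·2 = 26
  a_6 = -4·26 + 4·-6 + 2·1 + 1·-2 = -128
  a_7 = -4·-128 + 4·26 + 2·-6 + 1·1 = 605
  a_8 = -4·605 + 4·-128 + 2·26 + 1·-6 = -2886
  a_9 = -4·-2886 + 4·605 + 2·-128 + 1·26 = 13734
  a_10 = -4·13734 + 4·-2886 + 2·605 + 1·-128 = -65398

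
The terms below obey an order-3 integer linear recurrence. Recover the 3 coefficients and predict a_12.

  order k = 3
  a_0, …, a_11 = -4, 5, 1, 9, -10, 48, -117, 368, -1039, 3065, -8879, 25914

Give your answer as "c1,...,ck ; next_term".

  a_3 = -2·1 + 3·5 + 1·-4 = 9
  a_4 = -2·9 + 3·1 + 1·5 = -10
  a_5 = -2·-10 + 3·9 + 1·1 = 48
  a_6 = -2·48 + 3·-10 + 1·9 = -117
  a_7 = -2·-117 + 3·48 + 1·-10 = 368
  a_8 = -2·368 + 3·-117 + 1·48 = -1039
  a_9 = -2·-1039 + 3·368 + 1·-117 = 3065
  a_10 = -2·3065 + 3·-1039 + 1·368 = -8879
  a_11 = -2·-8879 + 3·3065 + 1·-1039 = 25914
  a_12 = -2·25914 + 3·-8879 + 1·3065 = -75400

-2,3,1 ; -75400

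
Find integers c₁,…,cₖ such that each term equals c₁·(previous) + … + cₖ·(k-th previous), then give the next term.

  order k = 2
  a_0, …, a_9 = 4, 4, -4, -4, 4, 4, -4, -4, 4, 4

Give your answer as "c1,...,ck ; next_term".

0,-1 ; -4

  a_2 = 0·4 + -1·4 = -4
  a_3 = 0·-4 + -1·4 = -4
  a_4 = 0·-4 + -1·-4 = 4
  a_5 = 0·4 + -1·-4 = 4
  a_6 = 0·4 + -1·4 = -4
  a_7 = 0·-4 + -1·4 = -4
  a_8 = 0·-4 + -1·-4 = 4
  a_9 = 0·4 + -1·-4 = 4
  a_10 = 0·4 + -1·4 = -4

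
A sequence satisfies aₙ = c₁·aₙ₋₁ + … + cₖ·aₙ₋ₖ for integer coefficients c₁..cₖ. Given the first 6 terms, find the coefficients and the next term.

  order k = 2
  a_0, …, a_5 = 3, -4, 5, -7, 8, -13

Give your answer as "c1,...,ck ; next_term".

1,3 ; 11

  a_2 = 1·-4 + 3·3 = 5
  a_3 = 1·5 + 3·-4 = -7
  a_4 = 1·-7 + 3·5 = 8
  a_5 = 1·8 + 3·-7 = -13
  a_6 = 1·-13 + 3·8 = 11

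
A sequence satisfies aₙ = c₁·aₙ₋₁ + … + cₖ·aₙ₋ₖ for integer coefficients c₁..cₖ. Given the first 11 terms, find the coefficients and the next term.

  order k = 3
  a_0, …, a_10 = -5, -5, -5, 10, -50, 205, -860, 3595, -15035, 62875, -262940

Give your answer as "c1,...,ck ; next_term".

-4,1,1 ; 1099600

  a_3 = -4·-5 + 1·-5 + 1·-5 = 10
  a_4 = -4·10 + 1·-5 + 1·-5 = -50
  a_5 = -4·-50 + 1·10 + 1·-5 = 205
  a_6 = -4·205 + 1·-50 + 1·10 = -860
  a_7 = -4·-860 + 1·205 + 1·-50 = 3595
  a_8 = -4·3595 + 1·-860 + 1·205 = -15035
  a_9 = -4·-15035 + 1·3595 + 1·-860 = 62875
  a_10 = -4·62875 + 1·-15035 + 1·3595 = -262940
  a_11 = -4·-262940 + 1·62875 + 1·-15035 = 1099600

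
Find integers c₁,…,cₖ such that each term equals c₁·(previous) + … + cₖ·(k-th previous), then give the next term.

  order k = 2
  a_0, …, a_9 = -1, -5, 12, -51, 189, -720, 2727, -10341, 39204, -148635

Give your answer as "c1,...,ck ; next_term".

-3,3 ; 563517

  a_2 = -3·-5 + 3·-1 = 12
  a_3 = -3·12 + 3·-5 = -51
  a_4 = -3·-51 + 3·12 = 189
  a_5 = -3·189 + 3·-51 = -720
  a_6 = -3·-720 + 3·189 = 2727
  a_7 = -3·2727 + 3·-720 = -10341
  a_8 = -3·-10341 + 3·2727 = 39204
  a_9 = -3·39204 + 3·-10341 = -148635
  a_10 = -3·-148635 + 3·39204 = 563517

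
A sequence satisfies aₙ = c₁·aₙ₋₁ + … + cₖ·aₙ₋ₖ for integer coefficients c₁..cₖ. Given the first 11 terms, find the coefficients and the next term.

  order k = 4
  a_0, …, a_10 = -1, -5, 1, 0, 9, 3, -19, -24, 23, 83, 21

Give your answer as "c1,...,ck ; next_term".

0,-2,-2,-1 ; -188

  a_4 = 0·0 + -2·1 + -2·-5 + -1·-1 = 9
  a_5 = 0·9 + -2·0 + -2·1 + -1·-5 = 3
  a_6 = 0·3 + -2·9 + -2·0 + -1·1 = -19
  a_7 = 0·-19 + -2·3 + -2·9 + -1·0 = -24
  a_8 = 0·-24 + -2·-19 + -2·3 + -1·9 = 23
  a_9 = 0·23 + -2·-24 + -2·-19 + -1·3 = 83
  a_10 = 0·83 + -2·23 + -2·-24 + -1·-19 = 21
  a_11 = 0·21 + -2·83 + -2·23 + -1·-24 = -188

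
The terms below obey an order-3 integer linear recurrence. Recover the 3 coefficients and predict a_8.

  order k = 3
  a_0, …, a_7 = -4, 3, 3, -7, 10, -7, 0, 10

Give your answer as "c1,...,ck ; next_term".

  a_3 = -1·3 + 0·3 + 1·-4 = -7
  a_4 = -1·-7 + 0·3 + 1·3 = 10
  a_5 = -1·10 + 0·-7 + 1·3 = -7
  a_6 = -1·-7 + 0·10 + 1·-7 = 0
  a_7 = -1·0 + 0·-7 + 1·10 = 10
  a_8 = -1·10 + 0·0 + 1·-7 = -17

-1,0,1 ; -17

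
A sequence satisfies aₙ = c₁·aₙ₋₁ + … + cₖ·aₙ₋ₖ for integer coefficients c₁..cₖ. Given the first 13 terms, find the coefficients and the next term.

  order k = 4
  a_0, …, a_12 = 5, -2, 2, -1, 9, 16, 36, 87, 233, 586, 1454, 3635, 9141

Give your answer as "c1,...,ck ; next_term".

2,0,2,3 ; 22948

  a_4 = 2·-1 + 0·2 + 2·-2 + 3·5 = 9
  a_5 = 2·9 + 0·-1 + 2·2 + 3·-2 = 16
  a_6 = 2·16 + 0·9 + 2·-1 + 3·2 = 36
  a_7 = 2·36 + 0·16 + 2·9 + 3·-1 = 87
  a_8 = 2·87 + 0·36 + 2·16 + 3·9 = 233
  a_9 = 2·233 + 0·87 + 2·36 + 3·16 = 586
  a_10 = 2·586 + 0·233 + 2·87 + 3·36 = 1454
  a_11 = 2·1454 + 0·586 + 2·233 + 3·87 = 3635
  a_12 = 2·3635 + 0·1454 + 2·586 + 3·233 = 9141
  a_13 = 2·9141 + 0·3635 + 2·1454 + 3·586 = 22948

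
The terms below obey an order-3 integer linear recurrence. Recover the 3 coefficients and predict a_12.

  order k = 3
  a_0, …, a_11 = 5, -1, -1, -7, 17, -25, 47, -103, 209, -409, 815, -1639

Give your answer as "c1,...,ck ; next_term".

-2,-1,-2 ; 3281

  a_3 = -2·-1 + -1·-1 + -2·5 = -7
  a_4 = -2·-7 + -1·-1 + -2·-1 = 17
  a_5 = -2·17 + -1·-7 + -2·-1 = -25
  a_6 = -2·-25 + -1·17 + -2·-7 = 47
  a_7 = -2·47 + -1·-25 + -2·17 = -103
  a_8 = -2·-103 + -1·47 + -2·-25 = 209
  a_9 = -2·209 + -1·-103 + -2·47 = -409
  a_10 = -2·-409 + -1·209 + -2·-103 = 815
  a_11 = -2·815 + -1·-409 + -2·209 = -1639
  a_12 = -2·-1639 + -1·815 + -2·-409 = 3281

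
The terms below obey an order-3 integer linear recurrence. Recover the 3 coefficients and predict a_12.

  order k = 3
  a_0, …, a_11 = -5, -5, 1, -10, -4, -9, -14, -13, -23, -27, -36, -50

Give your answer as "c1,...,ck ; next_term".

0,1,1 ; -63

  a_3 = 0·1 + 1·-5 + 1·-5 = -10
  a_4 = 0·-10 + 1·1 + 1·-5 = -4
  a_5 = 0·-4 + 1·-10 + 1·1 = -9
  a_6 = 0·-9 + 1·-4 + 1·-10 = -14
  a_7 = 0·-14 + 1·-9 + 1·-4 = -13
  a_8 = 0·-13 + 1·-14 + 1·-9 = -23
  a_9 = 0·-23 + 1·-13 + 1·-14 = -27
  a_10 = 0·-27 + 1·-23 + 1·-13 = -36
  a_11 = 0·-36 + 1·-27 + 1·-23 = -50
  a_12 = 0·-50 + 1·-36 + 1·-27 = -63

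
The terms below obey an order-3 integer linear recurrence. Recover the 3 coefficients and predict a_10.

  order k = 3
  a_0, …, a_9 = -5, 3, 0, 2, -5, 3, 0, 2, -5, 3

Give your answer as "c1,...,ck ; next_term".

  a_3 = -1·0 + -1·3 + -1·-5 = 2
  a_4 = -1·2 + -1·0 + -1·3 = -5
  a_5 = -1·-5 + -1·2 + -1·0 = 3
  a_6 = -1·3 + -1·-5 + -1·2 = 0
  a_7 = -1·0 + -1·3 + -1·-5 = 2
  a_8 = -1·2 + -1·0 + -1·3 = -5
  a_9 = -1·-5 + -1·2 + -1·0 = 3
  a_10 = -1·3 + -1·-5 + -1·2 = 0

-1,-1,-1 ; 0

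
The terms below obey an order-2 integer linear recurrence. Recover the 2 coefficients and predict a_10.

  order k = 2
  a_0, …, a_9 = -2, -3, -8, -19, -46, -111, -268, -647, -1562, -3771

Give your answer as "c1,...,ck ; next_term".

2,1 ; -9104

  a_2 = 2·-3 + 1·-2 = -8
  a_3 = 2·-8 + 1·-3 = -19
  a_4 = 2·-19 + 1·-8 = -46
  a_5 = 2·-46 + 1·-19 = -111
  a_6 = 2·-111 + 1·-46 = -268
  a_7 = 2·-268 + 1·-111 = -647
  a_8 = 2·-647 + 1·-268 = -1562
  a_9 = 2·-1562 + 1·-647 = -3771
  a_10 = 2·-3771 + 1·-1562 = -9104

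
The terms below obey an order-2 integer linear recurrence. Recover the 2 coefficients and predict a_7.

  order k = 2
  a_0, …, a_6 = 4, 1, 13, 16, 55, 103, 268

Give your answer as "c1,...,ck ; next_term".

  a_2 = 1·1 + 3·4 = 13
  a_3 = 1·13 + 3·1 = 16
  a_4 = 1·16 + 3·13 = 55
  a_5 = 1·55 + 3·16 = 103
  a_6 = 1·103 + 3·55 = 268
  a_7 = 1·268 + 3·103 = 577

1,3 ; 577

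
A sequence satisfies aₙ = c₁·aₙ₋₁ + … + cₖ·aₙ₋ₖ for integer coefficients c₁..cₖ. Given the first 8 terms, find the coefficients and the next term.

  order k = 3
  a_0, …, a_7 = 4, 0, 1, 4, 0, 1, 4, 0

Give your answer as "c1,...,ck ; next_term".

0,0,1 ; 1

  a_3 = 0·1 + 0·0 + 1·4 = 4
  a_4 = 0·4 + 0·1 + 1·0 = 0
  a_5 = 0·0 + 0·4 + 1·1 = 1
  a_6 = 0·1 + 0·0 + 1·4 = 4
  a_7 = 0·4 + 0·1 + 1·0 = 0
  a_8 = 0·0 + 0·4 + 1·1 = 1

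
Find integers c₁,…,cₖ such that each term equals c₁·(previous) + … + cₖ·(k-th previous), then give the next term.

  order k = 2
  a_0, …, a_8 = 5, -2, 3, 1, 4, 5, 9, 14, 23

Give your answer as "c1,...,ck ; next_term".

1,1 ; 37

  a_2 = 1·-2 + 1·5 = 3
  a_3 = 1·3 + 1·-2 = 1
  a_4 = 1·1 + 1·3 = 4
  a_5 = 1·4 + 1·1 = 5
  a_6 = 1·5 + 1·4 = 9
  a_7 = 1·9 + 1·5 = 14
  a_8 = 1·14 + 1·9 = 23
  a_9 = 1·23 + 1·14 = 37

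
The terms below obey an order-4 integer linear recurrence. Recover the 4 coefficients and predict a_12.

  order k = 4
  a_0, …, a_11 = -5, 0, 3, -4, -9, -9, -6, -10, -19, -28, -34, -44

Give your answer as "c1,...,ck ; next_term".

1,0,0,1 ; -63

  a_4 = 1·-4 + 0·3 + 0·0 + 1·-5 = -9
  a_5 = 1·-9 + 0·-4 + 0·3 + 1·0 = -9
  a_6 = 1·-9 + 0·-9 + 0·-4 + 1·3 = -6
  a_7 = 1·-6 + 0·-9 + 0·-9 + 1·-4 = -10
  a_8 = 1·-10 + 0·-6 + 0·-9 + 1·-9 = -19
  a_9 = 1·-19 + 0·-10 + 0·-6 + 1·-9 = -28
  a_10 = 1·-28 + 0·-19 + 0·-10 + 1·-6 = -34
  a_11 = 1·-34 + 0·-28 + 0·-19 + 1·-10 = -44
  a_12 = 1·-44 + 0·-34 + 0·-28 + 1·-19 = -63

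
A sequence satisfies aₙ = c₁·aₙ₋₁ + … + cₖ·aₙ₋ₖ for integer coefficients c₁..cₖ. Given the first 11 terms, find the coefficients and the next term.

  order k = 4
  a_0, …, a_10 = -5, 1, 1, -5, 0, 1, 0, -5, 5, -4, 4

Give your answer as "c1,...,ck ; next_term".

  a_4 = -1·-5 + 0·1 + 0·1 + 1·-5 = 0
  a_5 = -1·0 + 0·-5 + 0·1 + 1·1 = 1
  a_6 = -1·1 + 0·0 + 0·-5 + 1·1 = 0
  a_7 = -1·0 + 0·1 + 0·0 + 1·-5 = -5
  a_8 = -1·-5 + 0·0 + 0·1 + 1·0 = 5
  a_9 = -1·5 + 0·-5 + 0·0 + 1·1 = -4
  a_10 = -1·-4 + 0·5 + 0·-5 + 1·0 = 4
  a_11 = -1·4 + 0·-4 + 0·5 + 1·-5 = -9

-1,0,0,1 ; -9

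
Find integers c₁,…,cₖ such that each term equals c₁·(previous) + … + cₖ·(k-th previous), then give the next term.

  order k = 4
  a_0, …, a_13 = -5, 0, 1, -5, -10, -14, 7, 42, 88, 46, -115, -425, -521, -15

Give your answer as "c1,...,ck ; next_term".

  a_4 = 1·-5 + 0·1 + -4·0 + 1·-5 = -10
  a_5 = 1·-10 + 0·-5 + -4·1 + 1·0 = -14
  a_6 = 1·-14 + 0·-10 + -4·-5 + 1·1 = 7
  a_7 = 1·7 + 0·-14 + -4·-10 + 1·-5 = 42
  a_8 = 1·42 + 0·7 + -4·-14 + 1·-10 = 88
  a_9 = 1·88 + 0·42 + -4·7 + 1·-14 = 46
  a_10 = 1·46 + 0·88 + -4·42 + 1·7 = -115
  a_11 = 1·-115 + 0·46 + -4·88 + 1·42 = -425
  a_12 = 1·-425 + 0·-115 + -4·46 + 1·88 = -521
  a_13 = 1·-521 + 0·-425 + -4·-115 + 1·46 = -15
  a_14 = 1·-15 + 0·-521 + -4·-425 + 1·-115 = 1570

1,0,-4,1 ; 1570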